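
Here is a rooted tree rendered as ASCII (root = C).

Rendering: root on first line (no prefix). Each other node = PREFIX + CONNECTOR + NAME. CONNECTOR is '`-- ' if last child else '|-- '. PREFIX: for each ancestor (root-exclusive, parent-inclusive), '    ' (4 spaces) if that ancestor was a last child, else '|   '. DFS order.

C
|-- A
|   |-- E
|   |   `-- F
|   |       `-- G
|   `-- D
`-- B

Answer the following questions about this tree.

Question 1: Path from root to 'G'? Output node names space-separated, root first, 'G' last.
Answer: C A E F G

Derivation:
Walk down from root: C -> A -> E -> F -> G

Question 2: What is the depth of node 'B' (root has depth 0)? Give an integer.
Answer: 1

Derivation:
Path from root to B: C -> B
Depth = number of edges = 1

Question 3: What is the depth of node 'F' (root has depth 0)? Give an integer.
Path from root to F: C -> A -> E -> F
Depth = number of edges = 3

Answer: 3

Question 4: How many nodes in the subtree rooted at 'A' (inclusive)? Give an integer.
Subtree rooted at A contains: A, D, E, F, G
Count = 5

Answer: 5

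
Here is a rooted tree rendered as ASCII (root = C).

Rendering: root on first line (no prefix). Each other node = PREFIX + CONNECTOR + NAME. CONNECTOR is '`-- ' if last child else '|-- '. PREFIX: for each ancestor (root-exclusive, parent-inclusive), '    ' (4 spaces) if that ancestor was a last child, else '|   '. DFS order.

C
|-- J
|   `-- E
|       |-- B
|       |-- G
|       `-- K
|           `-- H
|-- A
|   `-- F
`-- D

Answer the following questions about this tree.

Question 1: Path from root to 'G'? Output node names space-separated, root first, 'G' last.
Walk down from root: C -> J -> E -> G

Answer: C J E G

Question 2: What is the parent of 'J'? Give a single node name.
Answer: C

Derivation:
Scan adjacency: J appears as child of C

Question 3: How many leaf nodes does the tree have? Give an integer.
Leaves (nodes with no children): B, D, F, G, H

Answer: 5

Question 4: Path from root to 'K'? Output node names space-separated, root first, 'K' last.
Walk down from root: C -> J -> E -> K

Answer: C J E K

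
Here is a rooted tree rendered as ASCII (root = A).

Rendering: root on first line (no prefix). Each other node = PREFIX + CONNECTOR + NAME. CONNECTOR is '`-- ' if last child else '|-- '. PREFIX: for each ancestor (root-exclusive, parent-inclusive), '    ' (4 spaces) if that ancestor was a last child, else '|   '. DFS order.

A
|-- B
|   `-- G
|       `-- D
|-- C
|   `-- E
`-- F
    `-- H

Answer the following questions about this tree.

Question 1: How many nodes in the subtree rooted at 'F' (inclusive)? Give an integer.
Answer: 2

Derivation:
Subtree rooted at F contains: F, H
Count = 2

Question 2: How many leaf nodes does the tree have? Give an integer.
Answer: 3

Derivation:
Leaves (nodes with no children): D, E, H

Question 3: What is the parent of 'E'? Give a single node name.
Scan adjacency: E appears as child of C

Answer: C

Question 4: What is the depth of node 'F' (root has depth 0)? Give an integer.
Path from root to F: A -> F
Depth = number of edges = 1

Answer: 1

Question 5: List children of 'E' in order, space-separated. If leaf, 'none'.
Answer: none

Derivation:
Node E's children (from adjacency): (leaf)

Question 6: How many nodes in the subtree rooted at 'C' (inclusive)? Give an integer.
Subtree rooted at C contains: C, E
Count = 2

Answer: 2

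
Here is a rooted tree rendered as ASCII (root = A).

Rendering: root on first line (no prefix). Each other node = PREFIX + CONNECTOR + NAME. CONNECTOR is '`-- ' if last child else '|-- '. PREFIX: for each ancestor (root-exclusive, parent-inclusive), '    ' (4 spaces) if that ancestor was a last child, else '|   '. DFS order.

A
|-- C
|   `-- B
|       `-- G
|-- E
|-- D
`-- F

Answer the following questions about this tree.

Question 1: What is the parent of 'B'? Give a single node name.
Answer: C

Derivation:
Scan adjacency: B appears as child of C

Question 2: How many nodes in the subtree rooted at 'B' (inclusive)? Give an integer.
Answer: 2

Derivation:
Subtree rooted at B contains: B, G
Count = 2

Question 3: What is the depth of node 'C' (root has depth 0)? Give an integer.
Path from root to C: A -> C
Depth = number of edges = 1

Answer: 1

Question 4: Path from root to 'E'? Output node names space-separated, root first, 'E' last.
Walk down from root: A -> E

Answer: A E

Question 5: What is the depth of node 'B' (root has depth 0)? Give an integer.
Path from root to B: A -> C -> B
Depth = number of edges = 2

Answer: 2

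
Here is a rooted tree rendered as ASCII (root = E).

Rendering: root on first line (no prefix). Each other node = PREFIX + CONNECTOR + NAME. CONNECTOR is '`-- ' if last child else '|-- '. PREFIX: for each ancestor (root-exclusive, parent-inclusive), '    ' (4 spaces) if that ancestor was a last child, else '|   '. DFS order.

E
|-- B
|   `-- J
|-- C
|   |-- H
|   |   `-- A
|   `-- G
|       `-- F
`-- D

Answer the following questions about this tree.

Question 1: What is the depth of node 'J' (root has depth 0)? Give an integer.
Path from root to J: E -> B -> J
Depth = number of edges = 2

Answer: 2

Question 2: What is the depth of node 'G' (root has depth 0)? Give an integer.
Answer: 2

Derivation:
Path from root to G: E -> C -> G
Depth = number of edges = 2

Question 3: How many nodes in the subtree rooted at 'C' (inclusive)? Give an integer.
Subtree rooted at C contains: A, C, F, G, H
Count = 5

Answer: 5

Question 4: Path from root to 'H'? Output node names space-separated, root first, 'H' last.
Answer: E C H

Derivation:
Walk down from root: E -> C -> H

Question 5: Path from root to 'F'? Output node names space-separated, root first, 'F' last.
Answer: E C G F

Derivation:
Walk down from root: E -> C -> G -> F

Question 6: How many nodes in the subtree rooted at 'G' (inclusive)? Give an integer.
Subtree rooted at G contains: F, G
Count = 2

Answer: 2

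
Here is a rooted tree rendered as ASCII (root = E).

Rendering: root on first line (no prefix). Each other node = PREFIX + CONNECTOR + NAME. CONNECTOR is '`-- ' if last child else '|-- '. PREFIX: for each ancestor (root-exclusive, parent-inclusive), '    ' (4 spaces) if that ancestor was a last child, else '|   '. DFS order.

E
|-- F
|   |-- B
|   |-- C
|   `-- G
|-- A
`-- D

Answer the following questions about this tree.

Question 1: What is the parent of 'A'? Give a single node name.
Scan adjacency: A appears as child of E

Answer: E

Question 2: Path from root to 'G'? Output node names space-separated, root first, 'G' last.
Walk down from root: E -> F -> G

Answer: E F G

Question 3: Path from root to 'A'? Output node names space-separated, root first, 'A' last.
Walk down from root: E -> A

Answer: E A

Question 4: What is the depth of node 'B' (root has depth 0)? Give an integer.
Answer: 2

Derivation:
Path from root to B: E -> F -> B
Depth = number of edges = 2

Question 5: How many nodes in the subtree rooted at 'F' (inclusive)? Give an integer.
Subtree rooted at F contains: B, C, F, G
Count = 4

Answer: 4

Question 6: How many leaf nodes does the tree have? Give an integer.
Answer: 5

Derivation:
Leaves (nodes with no children): A, B, C, D, G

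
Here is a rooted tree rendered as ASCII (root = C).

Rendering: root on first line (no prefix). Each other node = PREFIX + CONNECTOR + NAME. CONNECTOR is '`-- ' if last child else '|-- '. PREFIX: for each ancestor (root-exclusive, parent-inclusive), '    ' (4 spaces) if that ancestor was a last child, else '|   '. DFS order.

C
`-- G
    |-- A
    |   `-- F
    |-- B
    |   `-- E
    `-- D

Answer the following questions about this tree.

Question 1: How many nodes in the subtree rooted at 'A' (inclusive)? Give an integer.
Answer: 2

Derivation:
Subtree rooted at A contains: A, F
Count = 2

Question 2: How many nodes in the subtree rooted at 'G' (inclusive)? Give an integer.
Subtree rooted at G contains: A, B, D, E, F, G
Count = 6

Answer: 6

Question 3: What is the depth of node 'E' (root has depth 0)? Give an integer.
Path from root to E: C -> G -> B -> E
Depth = number of edges = 3

Answer: 3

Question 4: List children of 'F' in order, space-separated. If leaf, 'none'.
Node F's children (from adjacency): (leaf)

Answer: none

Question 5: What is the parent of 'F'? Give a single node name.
Answer: A

Derivation:
Scan adjacency: F appears as child of A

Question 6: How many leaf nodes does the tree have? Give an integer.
Answer: 3

Derivation:
Leaves (nodes with no children): D, E, F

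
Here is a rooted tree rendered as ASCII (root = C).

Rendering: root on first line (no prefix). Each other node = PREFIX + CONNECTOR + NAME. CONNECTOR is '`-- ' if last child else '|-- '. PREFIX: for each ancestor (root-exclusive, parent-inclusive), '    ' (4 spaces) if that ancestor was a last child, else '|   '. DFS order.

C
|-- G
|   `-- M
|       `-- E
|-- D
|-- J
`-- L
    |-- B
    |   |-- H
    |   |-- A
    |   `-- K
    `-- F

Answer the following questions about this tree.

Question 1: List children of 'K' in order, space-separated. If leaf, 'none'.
Answer: none

Derivation:
Node K's children (from adjacency): (leaf)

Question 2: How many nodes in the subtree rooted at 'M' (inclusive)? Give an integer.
Subtree rooted at M contains: E, M
Count = 2

Answer: 2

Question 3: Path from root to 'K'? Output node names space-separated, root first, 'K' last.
Walk down from root: C -> L -> B -> K

Answer: C L B K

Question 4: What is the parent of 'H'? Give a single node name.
Scan adjacency: H appears as child of B

Answer: B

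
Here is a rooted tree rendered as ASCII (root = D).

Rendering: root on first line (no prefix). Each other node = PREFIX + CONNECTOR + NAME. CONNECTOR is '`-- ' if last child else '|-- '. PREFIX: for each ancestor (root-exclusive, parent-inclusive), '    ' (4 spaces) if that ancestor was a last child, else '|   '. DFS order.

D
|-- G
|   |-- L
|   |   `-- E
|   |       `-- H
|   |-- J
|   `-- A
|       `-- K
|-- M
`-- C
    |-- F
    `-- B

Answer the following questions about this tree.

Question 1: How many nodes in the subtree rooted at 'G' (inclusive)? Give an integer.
Subtree rooted at G contains: A, E, G, H, J, K, L
Count = 7

Answer: 7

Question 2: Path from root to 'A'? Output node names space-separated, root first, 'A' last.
Answer: D G A

Derivation:
Walk down from root: D -> G -> A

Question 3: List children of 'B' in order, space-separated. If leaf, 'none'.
Node B's children (from adjacency): (leaf)

Answer: none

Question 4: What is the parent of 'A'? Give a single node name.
Answer: G

Derivation:
Scan adjacency: A appears as child of G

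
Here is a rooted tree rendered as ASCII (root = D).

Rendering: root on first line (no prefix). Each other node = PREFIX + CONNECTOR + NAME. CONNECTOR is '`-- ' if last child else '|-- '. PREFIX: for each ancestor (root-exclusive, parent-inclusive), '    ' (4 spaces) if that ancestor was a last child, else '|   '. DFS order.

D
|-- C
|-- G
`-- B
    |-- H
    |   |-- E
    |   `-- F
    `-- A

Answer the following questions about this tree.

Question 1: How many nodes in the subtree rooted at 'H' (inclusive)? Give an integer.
Answer: 3

Derivation:
Subtree rooted at H contains: E, F, H
Count = 3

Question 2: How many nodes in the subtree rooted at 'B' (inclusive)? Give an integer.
Answer: 5

Derivation:
Subtree rooted at B contains: A, B, E, F, H
Count = 5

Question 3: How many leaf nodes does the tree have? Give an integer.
Leaves (nodes with no children): A, C, E, F, G

Answer: 5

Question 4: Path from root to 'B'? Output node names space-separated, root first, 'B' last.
Walk down from root: D -> B

Answer: D B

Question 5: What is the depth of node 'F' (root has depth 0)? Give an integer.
Path from root to F: D -> B -> H -> F
Depth = number of edges = 3

Answer: 3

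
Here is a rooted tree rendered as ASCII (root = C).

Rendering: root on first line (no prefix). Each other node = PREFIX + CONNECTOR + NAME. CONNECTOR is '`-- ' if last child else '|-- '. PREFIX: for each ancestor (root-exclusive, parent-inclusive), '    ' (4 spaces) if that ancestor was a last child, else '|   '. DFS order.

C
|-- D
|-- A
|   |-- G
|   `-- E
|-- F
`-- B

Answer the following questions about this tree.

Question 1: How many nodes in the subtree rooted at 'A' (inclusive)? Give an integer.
Answer: 3

Derivation:
Subtree rooted at A contains: A, E, G
Count = 3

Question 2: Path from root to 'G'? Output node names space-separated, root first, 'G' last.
Walk down from root: C -> A -> G

Answer: C A G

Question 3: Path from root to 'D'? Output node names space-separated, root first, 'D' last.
Answer: C D

Derivation:
Walk down from root: C -> D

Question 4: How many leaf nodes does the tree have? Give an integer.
Leaves (nodes with no children): B, D, E, F, G

Answer: 5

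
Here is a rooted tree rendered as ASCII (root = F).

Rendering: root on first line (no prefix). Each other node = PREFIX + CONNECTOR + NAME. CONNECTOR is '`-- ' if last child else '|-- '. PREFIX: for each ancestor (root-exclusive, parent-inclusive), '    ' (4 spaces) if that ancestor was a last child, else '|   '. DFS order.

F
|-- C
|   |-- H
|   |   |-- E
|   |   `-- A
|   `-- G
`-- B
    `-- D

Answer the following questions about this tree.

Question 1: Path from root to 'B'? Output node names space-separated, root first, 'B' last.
Answer: F B

Derivation:
Walk down from root: F -> B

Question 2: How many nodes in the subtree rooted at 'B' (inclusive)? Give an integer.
Subtree rooted at B contains: B, D
Count = 2

Answer: 2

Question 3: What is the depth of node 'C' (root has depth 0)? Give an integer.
Answer: 1

Derivation:
Path from root to C: F -> C
Depth = number of edges = 1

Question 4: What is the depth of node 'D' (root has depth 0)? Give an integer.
Path from root to D: F -> B -> D
Depth = number of edges = 2

Answer: 2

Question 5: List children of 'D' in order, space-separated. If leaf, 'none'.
Node D's children (from adjacency): (leaf)

Answer: none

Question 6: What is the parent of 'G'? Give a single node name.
Answer: C

Derivation:
Scan adjacency: G appears as child of C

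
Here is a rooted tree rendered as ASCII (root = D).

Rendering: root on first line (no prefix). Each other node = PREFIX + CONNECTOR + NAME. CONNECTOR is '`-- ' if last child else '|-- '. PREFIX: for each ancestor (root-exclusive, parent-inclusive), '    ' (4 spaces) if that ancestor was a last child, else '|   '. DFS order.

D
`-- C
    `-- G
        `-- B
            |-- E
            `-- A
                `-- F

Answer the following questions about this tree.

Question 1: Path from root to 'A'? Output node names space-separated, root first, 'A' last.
Answer: D C G B A

Derivation:
Walk down from root: D -> C -> G -> B -> A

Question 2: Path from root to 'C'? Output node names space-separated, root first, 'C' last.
Walk down from root: D -> C

Answer: D C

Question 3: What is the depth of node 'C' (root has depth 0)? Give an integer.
Answer: 1

Derivation:
Path from root to C: D -> C
Depth = number of edges = 1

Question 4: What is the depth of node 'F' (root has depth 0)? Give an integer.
Answer: 5

Derivation:
Path from root to F: D -> C -> G -> B -> A -> F
Depth = number of edges = 5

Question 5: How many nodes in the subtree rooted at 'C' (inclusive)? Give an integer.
Answer: 6

Derivation:
Subtree rooted at C contains: A, B, C, E, F, G
Count = 6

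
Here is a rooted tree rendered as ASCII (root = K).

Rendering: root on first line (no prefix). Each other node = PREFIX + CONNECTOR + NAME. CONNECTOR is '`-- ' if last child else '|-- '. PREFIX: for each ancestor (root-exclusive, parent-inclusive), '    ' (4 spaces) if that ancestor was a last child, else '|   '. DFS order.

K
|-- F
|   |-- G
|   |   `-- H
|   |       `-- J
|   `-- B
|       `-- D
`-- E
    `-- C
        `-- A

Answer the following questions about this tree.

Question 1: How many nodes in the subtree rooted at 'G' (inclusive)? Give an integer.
Subtree rooted at G contains: G, H, J
Count = 3

Answer: 3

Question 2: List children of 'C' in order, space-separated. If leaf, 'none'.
Answer: A

Derivation:
Node C's children (from adjacency): A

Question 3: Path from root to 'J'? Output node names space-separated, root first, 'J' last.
Walk down from root: K -> F -> G -> H -> J

Answer: K F G H J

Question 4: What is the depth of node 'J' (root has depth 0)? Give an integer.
Path from root to J: K -> F -> G -> H -> J
Depth = number of edges = 4

Answer: 4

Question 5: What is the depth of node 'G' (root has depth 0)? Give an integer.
Path from root to G: K -> F -> G
Depth = number of edges = 2

Answer: 2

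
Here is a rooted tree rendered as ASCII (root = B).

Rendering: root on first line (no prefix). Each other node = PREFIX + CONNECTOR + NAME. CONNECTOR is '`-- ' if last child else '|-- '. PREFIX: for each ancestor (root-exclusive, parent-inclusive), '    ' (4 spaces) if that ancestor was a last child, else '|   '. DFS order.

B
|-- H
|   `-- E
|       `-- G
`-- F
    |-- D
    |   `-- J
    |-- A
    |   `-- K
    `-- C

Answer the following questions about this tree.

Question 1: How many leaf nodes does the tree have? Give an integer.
Answer: 4

Derivation:
Leaves (nodes with no children): C, G, J, K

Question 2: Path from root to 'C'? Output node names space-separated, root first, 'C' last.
Answer: B F C

Derivation:
Walk down from root: B -> F -> C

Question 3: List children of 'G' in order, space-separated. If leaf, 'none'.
Answer: none

Derivation:
Node G's children (from adjacency): (leaf)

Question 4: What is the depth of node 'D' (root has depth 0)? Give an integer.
Answer: 2

Derivation:
Path from root to D: B -> F -> D
Depth = number of edges = 2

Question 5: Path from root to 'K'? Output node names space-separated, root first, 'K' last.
Answer: B F A K

Derivation:
Walk down from root: B -> F -> A -> K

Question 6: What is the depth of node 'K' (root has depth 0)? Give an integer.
Answer: 3

Derivation:
Path from root to K: B -> F -> A -> K
Depth = number of edges = 3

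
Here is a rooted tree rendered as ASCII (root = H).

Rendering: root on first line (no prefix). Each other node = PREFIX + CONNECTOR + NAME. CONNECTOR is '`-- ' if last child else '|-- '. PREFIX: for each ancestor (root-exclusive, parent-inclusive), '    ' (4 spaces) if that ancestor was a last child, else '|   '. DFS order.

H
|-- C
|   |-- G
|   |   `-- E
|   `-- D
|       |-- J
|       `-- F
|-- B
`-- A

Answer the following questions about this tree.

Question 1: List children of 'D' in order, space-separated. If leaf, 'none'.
Node D's children (from adjacency): J, F

Answer: J F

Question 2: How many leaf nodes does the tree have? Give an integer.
Answer: 5

Derivation:
Leaves (nodes with no children): A, B, E, F, J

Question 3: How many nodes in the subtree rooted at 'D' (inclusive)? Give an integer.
Subtree rooted at D contains: D, F, J
Count = 3

Answer: 3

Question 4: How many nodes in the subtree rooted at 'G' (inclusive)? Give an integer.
Answer: 2

Derivation:
Subtree rooted at G contains: E, G
Count = 2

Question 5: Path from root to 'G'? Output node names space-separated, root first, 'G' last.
Answer: H C G

Derivation:
Walk down from root: H -> C -> G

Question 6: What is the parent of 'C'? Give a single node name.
Answer: H

Derivation:
Scan adjacency: C appears as child of H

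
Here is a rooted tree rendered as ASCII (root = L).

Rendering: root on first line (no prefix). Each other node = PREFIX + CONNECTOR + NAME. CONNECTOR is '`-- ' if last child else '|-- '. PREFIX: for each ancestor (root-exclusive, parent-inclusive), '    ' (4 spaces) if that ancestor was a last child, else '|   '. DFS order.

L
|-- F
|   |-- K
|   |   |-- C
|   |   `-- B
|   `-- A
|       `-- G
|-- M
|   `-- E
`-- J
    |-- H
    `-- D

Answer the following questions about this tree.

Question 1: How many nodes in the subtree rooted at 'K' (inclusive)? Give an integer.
Answer: 3

Derivation:
Subtree rooted at K contains: B, C, K
Count = 3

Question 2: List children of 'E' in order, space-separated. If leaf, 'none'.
Answer: none

Derivation:
Node E's children (from adjacency): (leaf)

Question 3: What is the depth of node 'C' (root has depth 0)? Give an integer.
Answer: 3

Derivation:
Path from root to C: L -> F -> K -> C
Depth = number of edges = 3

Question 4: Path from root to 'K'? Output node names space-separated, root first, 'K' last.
Answer: L F K

Derivation:
Walk down from root: L -> F -> K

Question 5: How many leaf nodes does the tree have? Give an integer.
Answer: 6

Derivation:
Leaves (nodes with no children): B, C, D, E, G, H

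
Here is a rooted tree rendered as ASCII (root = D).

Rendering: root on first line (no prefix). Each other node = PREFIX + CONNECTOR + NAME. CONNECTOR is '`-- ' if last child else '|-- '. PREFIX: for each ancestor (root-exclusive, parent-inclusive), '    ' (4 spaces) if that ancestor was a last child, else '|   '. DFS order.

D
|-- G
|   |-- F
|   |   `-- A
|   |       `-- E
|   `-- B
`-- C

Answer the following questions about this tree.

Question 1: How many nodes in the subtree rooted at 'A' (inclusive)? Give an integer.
Answer: 2

Derivation:
Subtree rooted at A contains: A, E
Count = 2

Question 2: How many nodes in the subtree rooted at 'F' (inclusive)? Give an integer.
Subtree rooted at F contains: A, E, F
Count = 3

Answer: 3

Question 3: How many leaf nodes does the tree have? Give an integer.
Answer: 3

Derivation:
Leaves (nodes with no children): B, C, E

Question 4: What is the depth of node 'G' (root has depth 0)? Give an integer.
Answer: 1

Derivation:
Path from root to G: D -> G
Depth = number of edges = 1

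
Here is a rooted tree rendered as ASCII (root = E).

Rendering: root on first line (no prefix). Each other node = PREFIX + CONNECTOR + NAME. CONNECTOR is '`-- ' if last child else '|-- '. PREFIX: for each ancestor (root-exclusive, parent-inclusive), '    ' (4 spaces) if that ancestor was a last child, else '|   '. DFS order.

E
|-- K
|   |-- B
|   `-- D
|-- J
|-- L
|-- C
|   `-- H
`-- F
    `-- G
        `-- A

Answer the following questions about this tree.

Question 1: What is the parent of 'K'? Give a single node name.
Scan adjacency: K appears as child of E

Answer: E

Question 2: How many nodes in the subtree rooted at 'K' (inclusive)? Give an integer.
Answer: 3

Derivation:
Subtree rooted at K contains: B, D, K
Count = 3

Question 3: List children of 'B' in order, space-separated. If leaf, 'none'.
Node B's children (from adjacency): (leaf)

Answer: none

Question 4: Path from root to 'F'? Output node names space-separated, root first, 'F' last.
Answer: E F

Derivation:
Walk down from root: E -> F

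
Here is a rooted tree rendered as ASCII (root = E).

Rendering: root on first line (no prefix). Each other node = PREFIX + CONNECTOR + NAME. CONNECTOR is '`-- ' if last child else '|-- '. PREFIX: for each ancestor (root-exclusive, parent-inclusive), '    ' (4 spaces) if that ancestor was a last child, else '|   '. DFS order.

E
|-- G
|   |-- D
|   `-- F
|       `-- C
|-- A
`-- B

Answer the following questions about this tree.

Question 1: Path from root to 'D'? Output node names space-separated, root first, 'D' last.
Walk down from root: E -> G -> D

Answer: E G D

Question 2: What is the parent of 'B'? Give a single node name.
Answer: E

Derivation:
Scan adjacency: B appears as child of E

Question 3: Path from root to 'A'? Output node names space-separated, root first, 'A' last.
Walk down from root: E -> A

Answer: E A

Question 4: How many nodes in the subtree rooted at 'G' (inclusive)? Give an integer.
Subtree rooted at G contains: C, D, F, G
Count = 4

Answer: 4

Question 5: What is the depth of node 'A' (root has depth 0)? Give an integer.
Path from root to A: E -> A
Depth = number of edges = 1

Answer: 1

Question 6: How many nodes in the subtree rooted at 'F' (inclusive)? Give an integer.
Answer: 2

Derivation:
Subtree rooted at F contains: C, F
Count = 2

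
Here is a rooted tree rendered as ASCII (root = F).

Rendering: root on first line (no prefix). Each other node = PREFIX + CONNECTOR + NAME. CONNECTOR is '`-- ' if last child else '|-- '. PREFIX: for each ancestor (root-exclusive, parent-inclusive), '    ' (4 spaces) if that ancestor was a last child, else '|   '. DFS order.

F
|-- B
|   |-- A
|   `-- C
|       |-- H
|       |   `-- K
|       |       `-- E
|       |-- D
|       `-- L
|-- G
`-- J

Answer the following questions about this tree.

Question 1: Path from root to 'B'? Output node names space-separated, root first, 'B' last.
Walk down from root: F -> B

Answer: F B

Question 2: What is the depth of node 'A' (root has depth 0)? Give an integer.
Answer: 2

Derivation:
Path from root to A: F -> B -> A
Depth = number of edges = 2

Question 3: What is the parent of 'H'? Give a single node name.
Answer: C

Derivation:
Scan adjacency: H appears as child of C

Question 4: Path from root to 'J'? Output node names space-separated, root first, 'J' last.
Answer: F J

Derivation:
Walk down from root: F -> J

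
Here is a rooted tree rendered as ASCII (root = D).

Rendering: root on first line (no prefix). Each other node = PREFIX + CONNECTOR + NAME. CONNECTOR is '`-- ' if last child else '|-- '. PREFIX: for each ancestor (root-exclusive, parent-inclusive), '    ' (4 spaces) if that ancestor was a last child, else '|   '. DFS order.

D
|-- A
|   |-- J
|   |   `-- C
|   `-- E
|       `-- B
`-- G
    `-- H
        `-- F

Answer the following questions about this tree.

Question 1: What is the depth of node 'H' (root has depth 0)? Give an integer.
Path from root to H: D -> G -> H
Depth = number of edges = 2

Answer: 2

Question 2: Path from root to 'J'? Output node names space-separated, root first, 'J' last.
Answer: D A J

Derivation:
Walk down from root: D -> A -> J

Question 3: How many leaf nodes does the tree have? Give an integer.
Answer: 3

Derivation:
Leaves (nodes with no children): B, C, F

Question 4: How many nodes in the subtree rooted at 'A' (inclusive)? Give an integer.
Answer: 5

Derivation:
Subtree rooted at A contains: A, B, C, E, J
Count = 5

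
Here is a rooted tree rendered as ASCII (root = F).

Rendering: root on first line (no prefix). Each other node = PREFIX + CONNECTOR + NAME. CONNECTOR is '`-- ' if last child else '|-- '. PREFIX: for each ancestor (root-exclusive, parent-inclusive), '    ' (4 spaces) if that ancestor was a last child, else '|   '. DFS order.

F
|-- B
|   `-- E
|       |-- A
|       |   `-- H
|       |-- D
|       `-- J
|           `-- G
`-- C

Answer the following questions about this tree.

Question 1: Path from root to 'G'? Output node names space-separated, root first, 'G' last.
Walk down from root: F -> B -> E -> J -> G

Answer: F B E J G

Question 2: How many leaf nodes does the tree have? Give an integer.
Answer: 4

Derivation:
Leaves (nodes with no children): C, D, G, H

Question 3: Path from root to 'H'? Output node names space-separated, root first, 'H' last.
Answer: F B E A H

Derivation:
Walk down from root: F -> B -> E -> A -> H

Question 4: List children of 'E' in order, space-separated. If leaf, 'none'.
Answer: A D J

Derivation:
Node E's children (from adjacency): A, D, J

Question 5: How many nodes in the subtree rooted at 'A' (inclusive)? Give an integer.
Answer: 2

Derivation:
Subtree rooted at A contains: A, H
Count = 2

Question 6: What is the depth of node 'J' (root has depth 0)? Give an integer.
Path from root to J: F -> B -> E -> J
Depth = number of edges = 3

Answer: 3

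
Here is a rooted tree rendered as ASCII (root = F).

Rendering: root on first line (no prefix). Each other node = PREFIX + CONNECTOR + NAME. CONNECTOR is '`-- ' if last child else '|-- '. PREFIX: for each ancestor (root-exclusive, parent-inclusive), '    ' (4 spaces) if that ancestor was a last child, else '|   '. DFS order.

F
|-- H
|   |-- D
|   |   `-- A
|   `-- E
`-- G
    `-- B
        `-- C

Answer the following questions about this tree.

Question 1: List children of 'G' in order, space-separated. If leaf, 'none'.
Node G's children (from adjacency): B

Answer: B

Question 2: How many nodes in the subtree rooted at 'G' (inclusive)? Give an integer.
Subtree rooted at G contains: B, C, G
Count = 3

Answer: 3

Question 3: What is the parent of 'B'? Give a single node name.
Answer: G

Derivation:
Scan adjacency: B appears as child of G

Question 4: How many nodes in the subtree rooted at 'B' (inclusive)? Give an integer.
Answer: 2

Derivation:
Subtree rooted at B contains: B, C
Count = 2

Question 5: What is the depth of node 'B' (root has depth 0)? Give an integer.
Path from root to B: F -> G -> B
Depth = number of edges = 2

Answer: 2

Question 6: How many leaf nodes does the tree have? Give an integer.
Leaves (nodes with no children): A, C, E

Answer: 3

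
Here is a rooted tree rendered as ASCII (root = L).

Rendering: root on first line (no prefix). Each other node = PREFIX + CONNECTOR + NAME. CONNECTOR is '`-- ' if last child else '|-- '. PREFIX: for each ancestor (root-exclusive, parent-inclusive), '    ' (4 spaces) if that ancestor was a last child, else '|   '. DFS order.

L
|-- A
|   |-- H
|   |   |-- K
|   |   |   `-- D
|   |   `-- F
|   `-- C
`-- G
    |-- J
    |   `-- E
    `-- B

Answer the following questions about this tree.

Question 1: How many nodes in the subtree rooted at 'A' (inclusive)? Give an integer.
Answer: 6

Derivation:
Subtree rooted at A contains: A, C, D, F, H, K
Count = 6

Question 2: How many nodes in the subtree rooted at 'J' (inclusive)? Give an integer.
Subtree rooted at J contains: E, J
Count = 2

Answer: 2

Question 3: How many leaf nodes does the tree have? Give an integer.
Answer: 5

Derivation:
Leaves (nodes with no children): B, C, D, E, F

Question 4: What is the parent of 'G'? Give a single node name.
Scan adjacency: G appears as child of L

Answer: L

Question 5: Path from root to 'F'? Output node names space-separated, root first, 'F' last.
Walk down from root: L -> A -> H -> F

Answer: L A H F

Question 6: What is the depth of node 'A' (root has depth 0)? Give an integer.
Path from root to A: L -> A
Depth = number of edges = 1

Answer: 1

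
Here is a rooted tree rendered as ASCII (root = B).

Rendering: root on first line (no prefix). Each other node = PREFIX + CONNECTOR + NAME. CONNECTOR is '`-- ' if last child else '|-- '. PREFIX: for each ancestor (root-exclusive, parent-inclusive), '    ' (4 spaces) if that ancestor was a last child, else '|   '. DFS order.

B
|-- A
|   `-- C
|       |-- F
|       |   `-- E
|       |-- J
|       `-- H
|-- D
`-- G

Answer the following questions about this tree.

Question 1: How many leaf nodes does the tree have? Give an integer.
Leaves (nodes with no children): D, E, G, H, J

Answer: 5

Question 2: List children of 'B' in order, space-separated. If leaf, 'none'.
Answer: A D G

Derivation:
Node B's children (from adjacency): A, D, G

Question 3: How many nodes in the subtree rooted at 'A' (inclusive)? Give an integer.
Subtree rooted at A contains: A, C, E, F, H, J
Count = 6

Answer: 6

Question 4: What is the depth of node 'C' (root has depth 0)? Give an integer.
Path from root to C: B -> A -> C
Depth = number of edges = 2

Answer: 2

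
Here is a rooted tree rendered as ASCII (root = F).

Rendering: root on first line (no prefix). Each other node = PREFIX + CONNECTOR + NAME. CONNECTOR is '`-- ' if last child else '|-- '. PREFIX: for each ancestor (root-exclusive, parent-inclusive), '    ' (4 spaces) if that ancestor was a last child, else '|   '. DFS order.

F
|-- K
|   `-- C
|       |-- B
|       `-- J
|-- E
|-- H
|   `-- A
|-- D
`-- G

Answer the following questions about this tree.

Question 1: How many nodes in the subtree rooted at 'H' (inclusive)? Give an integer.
Answer: 2

Derivation:
Subtree rooted at H contains: A, H
Count = 2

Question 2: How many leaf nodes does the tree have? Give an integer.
Leaves (nodes with no children): A, B, D, E, G, J

Answer: 6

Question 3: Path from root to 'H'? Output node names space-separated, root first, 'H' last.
Walk down from root: F -> H

Answer: F H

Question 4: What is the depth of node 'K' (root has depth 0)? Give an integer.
Path from root to K: F -> K
Depth = number of edges = 1

Answer: 1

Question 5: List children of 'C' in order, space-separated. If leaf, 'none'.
Node C's children (from adjacency): B, J

Answer: B J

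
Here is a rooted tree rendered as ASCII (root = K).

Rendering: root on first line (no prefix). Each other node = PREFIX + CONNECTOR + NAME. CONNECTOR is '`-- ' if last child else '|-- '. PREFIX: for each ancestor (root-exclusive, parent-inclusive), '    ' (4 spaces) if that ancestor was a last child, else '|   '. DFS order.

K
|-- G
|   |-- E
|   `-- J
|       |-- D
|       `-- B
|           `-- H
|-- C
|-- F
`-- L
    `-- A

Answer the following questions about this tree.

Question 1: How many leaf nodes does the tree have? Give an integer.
Answer: 6

Derivation:
Leaves (nodes with no children): A, C, D, E, F, H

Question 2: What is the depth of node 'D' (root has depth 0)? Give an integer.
Path from root to D: K -> G -> J -> D
Depth = number of edges = 3

Answer: 3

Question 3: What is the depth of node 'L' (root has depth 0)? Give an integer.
Answer: 1

Derivation:
Path from root to L: K -> L
Depth = number of edges = 1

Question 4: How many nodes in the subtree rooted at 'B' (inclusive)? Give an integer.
Answer: 2

Derivation:
Subtree rooted at B contains: B, H
Count = 2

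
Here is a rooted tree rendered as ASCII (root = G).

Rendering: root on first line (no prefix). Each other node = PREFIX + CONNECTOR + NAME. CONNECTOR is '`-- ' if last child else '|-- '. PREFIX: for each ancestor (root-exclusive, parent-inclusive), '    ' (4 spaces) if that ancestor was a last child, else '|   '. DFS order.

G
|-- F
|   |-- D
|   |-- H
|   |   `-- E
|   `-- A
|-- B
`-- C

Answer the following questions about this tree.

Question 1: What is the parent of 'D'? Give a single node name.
Scan adjacency: D appears as child of F

Answer: F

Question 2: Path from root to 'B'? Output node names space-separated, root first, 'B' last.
Walk down from root: G -> B

Answer: G B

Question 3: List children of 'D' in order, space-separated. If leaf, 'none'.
Answer: none

Derivation:
Node D's children (from adjacency): (leaf)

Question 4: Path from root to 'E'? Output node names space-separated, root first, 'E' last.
Walk down from root: G -> F -> H -> E

Answer: G F H E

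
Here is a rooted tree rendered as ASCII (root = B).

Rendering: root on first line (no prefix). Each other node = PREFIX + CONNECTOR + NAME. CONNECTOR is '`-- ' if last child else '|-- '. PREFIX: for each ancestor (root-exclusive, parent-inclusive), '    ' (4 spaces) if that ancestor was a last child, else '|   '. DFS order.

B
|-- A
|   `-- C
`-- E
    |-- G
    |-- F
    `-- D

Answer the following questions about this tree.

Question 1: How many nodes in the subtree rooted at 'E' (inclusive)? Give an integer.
Subtree rooted at E contains: D, E, F, G
Count = 4

Answer: 4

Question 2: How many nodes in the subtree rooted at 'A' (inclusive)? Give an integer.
Subtree rooted at A contains: A, C
Count = 2

Answer: 2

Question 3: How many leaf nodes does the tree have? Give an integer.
Leaves (nodes with no children): C, D, F, G

Answer: 4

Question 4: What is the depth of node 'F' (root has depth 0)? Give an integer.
Answer: 2

Derivation:
Path from root to F: B -> E -> F
Depth = number of edges = 2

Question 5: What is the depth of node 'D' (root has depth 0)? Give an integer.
Answer: 2

Derivation:
Path from root to D: B -> E -> D
Depth = number of edges = 2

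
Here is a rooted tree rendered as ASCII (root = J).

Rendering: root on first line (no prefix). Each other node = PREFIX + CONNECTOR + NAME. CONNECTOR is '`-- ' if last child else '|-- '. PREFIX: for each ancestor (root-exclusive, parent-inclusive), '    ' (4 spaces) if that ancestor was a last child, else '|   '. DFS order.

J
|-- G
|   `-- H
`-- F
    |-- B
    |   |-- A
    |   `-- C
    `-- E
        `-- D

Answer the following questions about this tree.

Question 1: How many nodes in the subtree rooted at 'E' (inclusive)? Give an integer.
Subtree rooted at E contains: D, E
Count = 2

Answer: 2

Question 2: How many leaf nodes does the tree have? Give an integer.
Answer: 4

Derivation:
Leaves (nodes with no children): A, C, D, H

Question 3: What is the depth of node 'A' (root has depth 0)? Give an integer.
Answer: 3

Derivation:
Path from root to A: J -> F -> B -> A
Depth = number of edges = 3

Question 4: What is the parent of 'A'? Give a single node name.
Scan adjacency: A appears as child of B

Answer: B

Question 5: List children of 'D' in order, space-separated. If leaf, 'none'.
Answer: none

Derivation:
Node D's children (from adjacency): (leaf)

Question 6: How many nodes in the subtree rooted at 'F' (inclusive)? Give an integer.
Answer: 6

Derivation:
Subtree rooted at F contains: A, B, C, D, E, F
Count = 6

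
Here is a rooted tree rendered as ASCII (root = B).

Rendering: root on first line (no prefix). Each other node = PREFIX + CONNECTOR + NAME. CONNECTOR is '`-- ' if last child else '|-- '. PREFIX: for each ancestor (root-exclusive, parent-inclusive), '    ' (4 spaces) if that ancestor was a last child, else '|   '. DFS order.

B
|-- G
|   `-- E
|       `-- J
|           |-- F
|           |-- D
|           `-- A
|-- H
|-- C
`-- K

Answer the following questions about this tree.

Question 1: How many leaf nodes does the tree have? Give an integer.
Answer: 6

Derivation:
Leaves (nodes with no children): A, C, D, F, H, K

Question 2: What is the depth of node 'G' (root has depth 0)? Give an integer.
Path from root to G: B -> G
Depth = number of edges = 1

Answer: 1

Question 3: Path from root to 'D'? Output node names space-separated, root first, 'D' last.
Walk down from root: B -> G -> E -> J -> D

Answer: B G E J D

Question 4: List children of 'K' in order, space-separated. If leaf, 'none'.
Node K's children (from adjacency): (leaf)

Answer: none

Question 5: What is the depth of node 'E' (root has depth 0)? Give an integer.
Answer: 2

Derivation:
Path from root to E: B -> G -> E
Depth = number of edges = 2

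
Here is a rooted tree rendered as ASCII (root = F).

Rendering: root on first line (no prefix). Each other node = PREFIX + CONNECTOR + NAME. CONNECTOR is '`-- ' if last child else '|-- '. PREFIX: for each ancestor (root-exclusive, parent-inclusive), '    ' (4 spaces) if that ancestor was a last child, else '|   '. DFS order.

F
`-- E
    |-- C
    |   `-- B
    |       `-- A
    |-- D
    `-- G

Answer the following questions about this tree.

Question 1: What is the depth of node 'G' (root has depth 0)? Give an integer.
Path from root to G: F -> E -> G
Depth = number of edges = 2

Answer: 2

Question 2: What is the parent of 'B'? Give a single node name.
Scan adjacency: B appears as child of C

Answer: C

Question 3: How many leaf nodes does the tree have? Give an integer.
Leaves (nodes with no children): A, D, G

Answer: 3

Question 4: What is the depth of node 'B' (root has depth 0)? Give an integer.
Answer: 3

Derivation:
Path from root to B: F -> E -> C -> B
Depth = number of edges = 3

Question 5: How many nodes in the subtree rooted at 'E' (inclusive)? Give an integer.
Answer: 6

Derivation:
Subtree rooted at E contains: A, B, C, D, E, G
Count = 6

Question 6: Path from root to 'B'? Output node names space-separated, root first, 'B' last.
Answer: F E C B

Derivation:
Walk down from root: F -> E -> C -> B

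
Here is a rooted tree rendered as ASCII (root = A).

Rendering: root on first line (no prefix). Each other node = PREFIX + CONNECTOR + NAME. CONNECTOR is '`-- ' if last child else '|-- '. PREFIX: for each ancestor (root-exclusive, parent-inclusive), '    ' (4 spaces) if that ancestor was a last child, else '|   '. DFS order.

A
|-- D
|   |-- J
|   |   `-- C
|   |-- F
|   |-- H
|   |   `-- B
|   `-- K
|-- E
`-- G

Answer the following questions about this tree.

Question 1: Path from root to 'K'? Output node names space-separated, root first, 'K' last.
Answer: A D K

Derivation:
Walk down from root: A -> D -> K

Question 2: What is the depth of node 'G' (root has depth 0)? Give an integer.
Path from root to G: A -> G
Depth = number of edges = 1

Answer: 1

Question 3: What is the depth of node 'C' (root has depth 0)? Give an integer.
Answer: 3

Derivation:
Path from root to C: A -> D -> J -> C
Depth = number of edges = 3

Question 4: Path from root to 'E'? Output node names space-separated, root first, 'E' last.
Walk down from root: A -> E

Answer: A E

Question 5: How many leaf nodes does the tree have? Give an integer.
Answer: 6

Derivation:
Leaves (nodes with no children): B, C, E, F, G, K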